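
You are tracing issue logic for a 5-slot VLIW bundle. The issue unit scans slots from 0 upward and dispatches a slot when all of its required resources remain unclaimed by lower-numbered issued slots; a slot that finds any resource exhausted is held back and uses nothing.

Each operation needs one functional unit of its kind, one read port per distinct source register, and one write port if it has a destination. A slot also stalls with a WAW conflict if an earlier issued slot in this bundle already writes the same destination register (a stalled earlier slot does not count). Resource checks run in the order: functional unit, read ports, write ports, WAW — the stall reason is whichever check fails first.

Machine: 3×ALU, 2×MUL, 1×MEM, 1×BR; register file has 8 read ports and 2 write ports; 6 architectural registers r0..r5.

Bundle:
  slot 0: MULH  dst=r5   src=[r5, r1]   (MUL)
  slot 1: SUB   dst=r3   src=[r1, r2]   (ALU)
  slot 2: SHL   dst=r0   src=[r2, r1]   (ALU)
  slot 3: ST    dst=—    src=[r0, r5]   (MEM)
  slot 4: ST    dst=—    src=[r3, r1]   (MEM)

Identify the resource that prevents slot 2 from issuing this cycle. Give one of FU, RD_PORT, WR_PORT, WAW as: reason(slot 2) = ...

#0 MUL src=r5,r1 dispatched  <A:3 Mu:1 Ld:1 B:1 rd:6 wr:1>
#1 ALU src=r1,r2 dispatched  <A:2 Mu:1 Ld:1 B:1 rd:4 wr:0>
#2 ALU src=r2,r1 held:WR_PORT  <A:2 Mu:1 Ld:1 B:1 rd:4 wr:0>
#3 MEM src=r0,r5 dispatched  <A:2 Mu:1 Ld:0 B:1 rd:2 wr:0>
#4 MEM src=r3,r1 held:FU  <A:2 Mu:1 Ld:0 B:1 rd:2 wr:0>

reason(slot 2) = WR_PORT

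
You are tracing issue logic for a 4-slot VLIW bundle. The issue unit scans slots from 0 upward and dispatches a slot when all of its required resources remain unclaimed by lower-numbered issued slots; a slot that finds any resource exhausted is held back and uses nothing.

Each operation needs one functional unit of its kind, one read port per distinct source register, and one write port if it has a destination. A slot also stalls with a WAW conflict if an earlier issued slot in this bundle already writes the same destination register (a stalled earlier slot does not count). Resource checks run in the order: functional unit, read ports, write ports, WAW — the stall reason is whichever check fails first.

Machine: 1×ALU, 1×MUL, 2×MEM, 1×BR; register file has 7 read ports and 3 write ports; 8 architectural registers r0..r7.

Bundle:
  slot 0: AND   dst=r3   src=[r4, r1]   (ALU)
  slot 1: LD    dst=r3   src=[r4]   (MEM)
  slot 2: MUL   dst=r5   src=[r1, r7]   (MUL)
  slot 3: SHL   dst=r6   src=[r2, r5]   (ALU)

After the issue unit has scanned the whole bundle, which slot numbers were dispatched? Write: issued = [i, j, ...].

  0. ALU→r3 ⇒ go  {0A/1Mu/2Ld/1B | 5r 2w}
  1. MEM→r3 ⇒ no(WAW)  {0A/1Mu/2Ld/1B | 5r 2w}
  2. MUL→r5 ⇒ go  {0A/0Mu/2Ld/1B | 3r 1w}
  3. ALU→r6 ⇒ no(FU)  {0A/0Mu/2Ld/1B | 3r 1w}

issued = [0, 2]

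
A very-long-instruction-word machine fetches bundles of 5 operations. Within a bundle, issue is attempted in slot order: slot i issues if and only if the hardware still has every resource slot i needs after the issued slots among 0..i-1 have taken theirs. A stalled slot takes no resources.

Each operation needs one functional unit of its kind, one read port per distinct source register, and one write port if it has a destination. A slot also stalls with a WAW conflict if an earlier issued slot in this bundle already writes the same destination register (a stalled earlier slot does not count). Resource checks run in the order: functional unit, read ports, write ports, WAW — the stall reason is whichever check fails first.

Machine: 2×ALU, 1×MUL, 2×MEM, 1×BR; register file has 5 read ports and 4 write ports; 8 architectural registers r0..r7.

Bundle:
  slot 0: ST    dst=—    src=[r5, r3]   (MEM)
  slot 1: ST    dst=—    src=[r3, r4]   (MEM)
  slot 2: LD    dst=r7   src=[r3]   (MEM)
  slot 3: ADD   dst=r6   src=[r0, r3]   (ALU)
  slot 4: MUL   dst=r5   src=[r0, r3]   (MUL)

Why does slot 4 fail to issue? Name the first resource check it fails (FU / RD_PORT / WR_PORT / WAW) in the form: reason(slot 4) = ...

reason(slot 4) = RD_PORT

slot 0 (MEM): ISSUE — free A2,Mu1,Ld1,B1 rp3 wp4
slot 1 (MEM): ISSUE — free A2,Mu1,Ld0,B1 rp1 wp4
slot 2 (MEM): stall FU — free A2,Mu1,Ld0,B1 rp1 wp4
slot 3 (ALU): stall RD_PORT — free A2,Mu1,Ld0,B1 rp1 wp4
slot 4 (MUL): stall RD_PORT — free A2,Mu1,Ld0,B1 rp1 wp4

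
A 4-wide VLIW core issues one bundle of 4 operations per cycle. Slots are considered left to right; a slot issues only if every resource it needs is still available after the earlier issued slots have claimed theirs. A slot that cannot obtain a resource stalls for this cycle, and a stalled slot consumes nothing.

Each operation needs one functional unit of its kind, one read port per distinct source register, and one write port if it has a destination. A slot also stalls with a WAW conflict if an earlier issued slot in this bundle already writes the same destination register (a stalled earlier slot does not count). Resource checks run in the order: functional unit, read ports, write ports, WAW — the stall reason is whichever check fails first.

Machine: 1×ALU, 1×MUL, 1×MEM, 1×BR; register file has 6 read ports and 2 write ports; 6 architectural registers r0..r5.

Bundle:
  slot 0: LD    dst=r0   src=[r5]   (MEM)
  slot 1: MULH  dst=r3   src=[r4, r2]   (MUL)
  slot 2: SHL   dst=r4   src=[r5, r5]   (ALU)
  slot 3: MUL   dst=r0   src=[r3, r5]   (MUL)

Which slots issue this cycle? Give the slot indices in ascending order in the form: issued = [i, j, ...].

issued = [0, 1]

#0 MEM src=r5 dispatched  <A:1 Mu:1 Ld:0 B:1 rd:5 wr:1>
#1 MUL src=r4,r2 dispatched  <A:1 Mu:0 Ld:0 B:1 rd:3 wr:0>
#2 ALU src=r5,r5 held:WR_PORT  <A:1 Mu:0 Ld:0 B:1 rd:3 wr:0>
#3 MUL src=r3,r5 held:FU  <A:1 Mu:0 Ld:0 B:1 rd:3 wr:0>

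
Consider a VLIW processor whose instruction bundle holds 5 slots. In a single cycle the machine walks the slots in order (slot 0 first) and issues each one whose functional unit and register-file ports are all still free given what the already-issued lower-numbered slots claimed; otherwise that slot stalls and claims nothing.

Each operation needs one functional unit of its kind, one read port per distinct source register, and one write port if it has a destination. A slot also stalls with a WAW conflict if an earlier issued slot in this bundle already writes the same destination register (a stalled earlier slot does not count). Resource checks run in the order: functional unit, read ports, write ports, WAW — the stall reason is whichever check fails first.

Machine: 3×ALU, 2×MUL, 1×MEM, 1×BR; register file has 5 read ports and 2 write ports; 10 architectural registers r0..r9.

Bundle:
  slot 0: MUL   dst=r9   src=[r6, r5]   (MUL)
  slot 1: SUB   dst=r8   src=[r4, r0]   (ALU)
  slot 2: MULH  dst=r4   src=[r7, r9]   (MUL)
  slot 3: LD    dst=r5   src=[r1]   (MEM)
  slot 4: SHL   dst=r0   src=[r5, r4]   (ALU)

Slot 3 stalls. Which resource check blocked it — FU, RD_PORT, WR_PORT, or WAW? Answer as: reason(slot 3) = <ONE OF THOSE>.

slot 0 (MUL): ISSUE — free A3,Mu1,Ld1,B1 rp3 wp1
slot 1 (ALU): ISSUE — free A2,Mu1,Ld1,B1 rp1 wp0
slot 2 (MUL): stall RD_PORT — free A2,Mu1,Ld1,B1 rp1 wp0
slot 3 (MEM): stall WR_PORT — free A2,Mu1,Ld1,B1 rp1 wp0
slot 4 (ALU): stall RD_PORT — free A2,Mu1,Ld1,B1 rp1 wp0

reason(slot 3) = WR_PORT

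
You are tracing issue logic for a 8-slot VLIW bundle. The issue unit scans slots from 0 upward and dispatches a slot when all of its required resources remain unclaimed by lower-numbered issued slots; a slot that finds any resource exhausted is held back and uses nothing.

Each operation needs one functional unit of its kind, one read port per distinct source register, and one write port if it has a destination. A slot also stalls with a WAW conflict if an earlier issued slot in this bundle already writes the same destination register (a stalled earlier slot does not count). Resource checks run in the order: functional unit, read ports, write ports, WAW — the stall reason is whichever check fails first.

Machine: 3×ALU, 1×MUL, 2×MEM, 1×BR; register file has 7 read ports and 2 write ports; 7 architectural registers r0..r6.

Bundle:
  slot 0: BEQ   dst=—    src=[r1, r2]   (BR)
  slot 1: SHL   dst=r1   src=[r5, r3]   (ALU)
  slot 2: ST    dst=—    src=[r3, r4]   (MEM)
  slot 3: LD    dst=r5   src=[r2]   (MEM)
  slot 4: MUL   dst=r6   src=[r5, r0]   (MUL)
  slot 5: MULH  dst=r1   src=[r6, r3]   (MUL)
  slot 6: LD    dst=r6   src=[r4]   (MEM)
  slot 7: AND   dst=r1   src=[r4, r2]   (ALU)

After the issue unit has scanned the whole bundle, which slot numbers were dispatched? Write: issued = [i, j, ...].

  0. BR ⇒ go  {3A/1Mu/2Ld/0B | 5r 2w}
  1. ALU→r1 ⇒ go  {2A/1Mu/2Ld/0B | 3r 1w}
  2. MEM ⇒ go  {2A/1Mu/1Ld/0B | 1r 1w}
  3. MEM→r5 ⇒ go  {2A/1Mu/0Ld/0B | 0r 0w}
  4. MUL→r6 ⇒ no(RD_PORT)  {2A/1Mu/0Ld/0B | 0r 0w}
  5. MUL→r1 ⇒ no(RD_PORT)  {2A/1Mu/0Ld/0B | 0r 0w}
  6. MEM→r6 ⇒ no(FU)  {2A/1Mu/0Ld/0B | 0r 0w}
  7. ALU→r1 ⇒ no(RD_PORT)  {2A/1Mu/0Ld/0B | 0r 0w}

issued = [0, 1, 2, 3]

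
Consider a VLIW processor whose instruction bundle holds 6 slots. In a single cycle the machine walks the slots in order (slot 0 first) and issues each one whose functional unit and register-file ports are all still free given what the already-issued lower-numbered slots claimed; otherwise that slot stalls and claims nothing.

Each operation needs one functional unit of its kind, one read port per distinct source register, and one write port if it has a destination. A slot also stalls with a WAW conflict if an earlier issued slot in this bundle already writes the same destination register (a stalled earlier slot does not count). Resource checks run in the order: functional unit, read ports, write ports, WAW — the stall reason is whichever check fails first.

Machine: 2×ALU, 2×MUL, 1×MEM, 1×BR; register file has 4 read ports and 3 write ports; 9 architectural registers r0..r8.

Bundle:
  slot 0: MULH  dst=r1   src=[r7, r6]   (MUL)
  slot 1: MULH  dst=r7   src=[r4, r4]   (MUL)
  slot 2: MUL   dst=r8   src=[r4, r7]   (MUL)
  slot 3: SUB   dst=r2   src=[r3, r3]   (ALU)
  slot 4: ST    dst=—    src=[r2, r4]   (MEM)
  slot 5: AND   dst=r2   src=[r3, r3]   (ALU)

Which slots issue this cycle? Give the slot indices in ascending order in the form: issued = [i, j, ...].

issued = [0, 1, 3]

  0. MUL→r1 ⇒ go  {2A/1Mu/1Ld/1B | 2r 2w}
  1. MUL→r7 ⇒ go  {2A/0Mu/1Ld/1B | 1r 1w}
  2. MUL→r8 ⇒ no(FU)  {2A/0Mu/1Ld/1B | 1r 1w}
  3. ALU→r2 ⇒ go  {1A/0Mu/1Ld/1B | 0r 0w}
  4. MEM ⇒ no(RD_PORT)  {1A/0Mu/1Ld/1B | 0r 0w}
  5. ALU→r2 ⇒ no(RD_PORT)  {1A/0Mu/1Ld/1B | 0r 0w}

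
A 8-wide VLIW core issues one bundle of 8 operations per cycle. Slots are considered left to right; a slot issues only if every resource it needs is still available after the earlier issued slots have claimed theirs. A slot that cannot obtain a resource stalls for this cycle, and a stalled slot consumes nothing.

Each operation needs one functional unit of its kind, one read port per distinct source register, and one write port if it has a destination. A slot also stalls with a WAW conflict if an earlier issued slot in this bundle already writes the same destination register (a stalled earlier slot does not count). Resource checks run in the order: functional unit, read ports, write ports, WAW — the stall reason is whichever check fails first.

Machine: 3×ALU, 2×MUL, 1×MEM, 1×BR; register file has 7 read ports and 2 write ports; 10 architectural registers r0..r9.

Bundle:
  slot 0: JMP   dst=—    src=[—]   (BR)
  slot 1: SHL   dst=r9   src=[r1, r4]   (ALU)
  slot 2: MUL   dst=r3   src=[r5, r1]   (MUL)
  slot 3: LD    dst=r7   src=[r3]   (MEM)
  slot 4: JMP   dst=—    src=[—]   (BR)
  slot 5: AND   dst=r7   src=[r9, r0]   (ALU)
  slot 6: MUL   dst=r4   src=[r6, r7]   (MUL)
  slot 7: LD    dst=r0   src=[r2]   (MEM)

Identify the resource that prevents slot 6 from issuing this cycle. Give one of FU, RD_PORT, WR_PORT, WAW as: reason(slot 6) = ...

reason(slot 6) = WR_PORT

(0) want 1×BR +0rd +0wr — yes → AL3|MU2|ME1|BR0|rd7|wr2
(1) want 1×ALU +2rd +1wr — yes → AL2|MU2|ME1|BR0|rd5|wr1
(2) want 1×MUL +2rd +1wr — yes → AL2|MU1|ME1|BR0|rd3|wr0
(3) want 1×MEM +1rd +1wr — WR_PORT → AL2|MU1|ME1|BR0|rd3|wr0
(4) want 1×BR +0rd +0wr — FU → AL2|MU1|ME1|BR0|rd3|wr0
(5) want 1×ALU +2rd +1wr — WR_PORT → AL2|MU1|ME1|BR0|rd3|wr0
(6) want 1×MUL +2rd +1wr — WR_PORT → AL2|MU1|ME1|BR0|rd3|wr0
(7) want 1×MEM +1rd +1wr — WR_PORT → AL2|MU1|ME1|BR0|rd3|wr0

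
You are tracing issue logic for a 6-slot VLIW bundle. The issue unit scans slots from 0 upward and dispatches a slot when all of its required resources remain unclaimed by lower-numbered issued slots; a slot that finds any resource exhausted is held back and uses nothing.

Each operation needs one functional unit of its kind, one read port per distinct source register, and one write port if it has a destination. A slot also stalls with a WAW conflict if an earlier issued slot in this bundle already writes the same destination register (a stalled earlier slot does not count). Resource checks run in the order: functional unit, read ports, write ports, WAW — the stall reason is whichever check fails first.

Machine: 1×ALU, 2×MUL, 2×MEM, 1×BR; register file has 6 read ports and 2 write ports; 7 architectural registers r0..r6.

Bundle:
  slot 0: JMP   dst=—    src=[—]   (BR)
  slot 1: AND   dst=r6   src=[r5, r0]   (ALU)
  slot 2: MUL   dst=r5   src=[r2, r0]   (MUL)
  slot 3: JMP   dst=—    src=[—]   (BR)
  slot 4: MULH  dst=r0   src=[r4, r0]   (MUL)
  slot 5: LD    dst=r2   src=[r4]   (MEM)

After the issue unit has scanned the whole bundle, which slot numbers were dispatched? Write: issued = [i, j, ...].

issued = [0, 1, 2]

slot 0 (BR): ISSUE — free A1,Mu2,Ld2,B0 rp6 wp2
slot 1 (ALU): ISSUE — free A0,Mu2,Ld2,B0 rp4 wp1
slot 2 (MUL): ISSUE — free A0,Mu1,Ld2,B0 rp2 wp0
slot 3 (BR): stall FU — free A0,Mu1,Ld2,B0 rp2 wp0
slot 4 (MUL): stall WR_PORT — free A0,Mu1,Ld2,B0 rp2 wp0
slot 5 (MEM): stall WR_PORT — free A0,Mu1,Ld2,B0 rp2 wp0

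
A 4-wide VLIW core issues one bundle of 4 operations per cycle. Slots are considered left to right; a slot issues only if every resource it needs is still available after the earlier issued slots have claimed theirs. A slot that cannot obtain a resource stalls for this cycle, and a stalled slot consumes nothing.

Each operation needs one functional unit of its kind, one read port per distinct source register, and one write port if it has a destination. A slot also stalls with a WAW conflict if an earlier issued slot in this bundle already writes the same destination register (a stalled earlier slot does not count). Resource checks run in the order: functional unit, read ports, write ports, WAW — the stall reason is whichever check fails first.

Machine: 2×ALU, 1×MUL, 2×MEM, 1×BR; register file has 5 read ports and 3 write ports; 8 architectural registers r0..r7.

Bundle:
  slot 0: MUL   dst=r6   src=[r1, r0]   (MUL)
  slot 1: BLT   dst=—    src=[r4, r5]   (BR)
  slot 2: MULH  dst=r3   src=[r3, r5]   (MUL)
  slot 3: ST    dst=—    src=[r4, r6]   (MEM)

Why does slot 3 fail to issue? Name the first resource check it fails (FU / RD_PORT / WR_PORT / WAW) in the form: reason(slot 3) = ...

reason(slot 3) = RD_PORT

(0) want 1×MUL +2rd +1wr — yes → AL2|MU0|ME2|BR1|rd3|wr2
(1) want 1×BR +2rd +0wr — yes → AL2|MU0|ME2|BR0|rd1|wr2
(2) want 1×MUL +2rd +1wr — FU → AL2|MU0|ME2|BR0|rd1|wr2
(3) want 1×MEM +2rd +0wr — RD_PORT → AL2|MU0|ME2|BR0|rd1|wr2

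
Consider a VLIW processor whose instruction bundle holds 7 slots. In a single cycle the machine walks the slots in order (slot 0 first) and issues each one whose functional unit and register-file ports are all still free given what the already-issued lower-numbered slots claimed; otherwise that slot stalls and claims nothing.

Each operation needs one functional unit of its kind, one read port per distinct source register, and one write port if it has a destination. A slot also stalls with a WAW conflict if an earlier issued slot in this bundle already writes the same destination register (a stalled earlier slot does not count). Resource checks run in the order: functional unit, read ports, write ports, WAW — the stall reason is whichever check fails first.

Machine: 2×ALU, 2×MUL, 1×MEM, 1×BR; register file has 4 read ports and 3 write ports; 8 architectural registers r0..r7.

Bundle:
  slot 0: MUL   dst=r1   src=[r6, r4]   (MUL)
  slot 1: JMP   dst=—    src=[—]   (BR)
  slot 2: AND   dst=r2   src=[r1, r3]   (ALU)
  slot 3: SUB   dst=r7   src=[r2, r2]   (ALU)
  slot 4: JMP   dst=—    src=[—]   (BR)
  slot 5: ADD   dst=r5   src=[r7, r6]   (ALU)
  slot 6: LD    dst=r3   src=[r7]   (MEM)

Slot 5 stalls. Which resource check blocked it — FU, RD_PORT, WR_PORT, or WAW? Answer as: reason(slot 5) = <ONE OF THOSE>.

reason(slot 5) = RD_PORT

(0) want 1×MUL +2rd +1wr — yes → AL2|MU1|ME1|BR1|rd2|wr2
(1) want 1×BR +0rd +0wr — yes → AL2|MU1|ME1|BR0|rd2|wr2
(2) want 1×ALU +2rd +1wr — yes → AL1|MU1|ME1|BR0|rd0|wr1
(3) want 1×ALU +1rd +1wr — RD_PORT → AL1|MU1|ME1|BR0|rd0|wr1
(4) want 1×BR +0rd +0wr — FU → AL1|MU1|ME1|BR0|rd0|wr1
(5) want 1×ALU +2rd +1wr — RD_PORT → AL1|MU1|ME1|BR0|rd0|wr1
(6) want 1×MEM +1rd +1wr — RD_PORT → AL1|MU1|ME1|BR0|rd0|wr1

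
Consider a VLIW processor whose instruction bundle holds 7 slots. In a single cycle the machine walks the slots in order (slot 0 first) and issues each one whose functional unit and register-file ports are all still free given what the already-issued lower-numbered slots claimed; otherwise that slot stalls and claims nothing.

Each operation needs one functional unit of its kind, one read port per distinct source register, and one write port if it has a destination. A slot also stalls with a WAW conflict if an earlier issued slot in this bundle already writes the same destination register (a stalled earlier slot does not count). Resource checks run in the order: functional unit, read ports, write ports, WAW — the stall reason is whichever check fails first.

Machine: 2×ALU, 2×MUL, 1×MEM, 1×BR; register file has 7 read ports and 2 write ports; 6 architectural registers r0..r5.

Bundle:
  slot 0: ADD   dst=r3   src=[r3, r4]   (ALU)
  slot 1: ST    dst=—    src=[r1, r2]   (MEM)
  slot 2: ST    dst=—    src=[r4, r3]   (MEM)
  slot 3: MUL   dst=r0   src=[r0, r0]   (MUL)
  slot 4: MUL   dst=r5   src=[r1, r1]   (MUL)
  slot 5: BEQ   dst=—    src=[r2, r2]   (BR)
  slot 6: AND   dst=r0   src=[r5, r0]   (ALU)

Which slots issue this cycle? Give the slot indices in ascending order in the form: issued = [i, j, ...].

  0. ALU→r3 ⇒ go  {1A/2Mu/1Ld/1B | 5r 1w}
  1. MEM ⇒ go  {1A/2Mu/0Ld/1B | 3r 1w}
  2. MEM ⇒ no(FU)  {1A/2Mu/0Ld/1B | 3r 1w}
  3. MUL→r0 ⇒ go  {1A/1Mu/0Ld/1B | 2r 0w}
  4. MUL→r5 ⇒ no(WR_PORT)  {1A/1Mu/0Ld/1B | 2r 0w}
  5. BR ⇒ go  {1A/1Mu/0Ld/0B | 1r 0w}
  6. ALU→r0 ⇒ no(RD_PORT)  {1A/1Mu/0Ld/0B | 1r 0w}

issued = [0, 1, 3, 5]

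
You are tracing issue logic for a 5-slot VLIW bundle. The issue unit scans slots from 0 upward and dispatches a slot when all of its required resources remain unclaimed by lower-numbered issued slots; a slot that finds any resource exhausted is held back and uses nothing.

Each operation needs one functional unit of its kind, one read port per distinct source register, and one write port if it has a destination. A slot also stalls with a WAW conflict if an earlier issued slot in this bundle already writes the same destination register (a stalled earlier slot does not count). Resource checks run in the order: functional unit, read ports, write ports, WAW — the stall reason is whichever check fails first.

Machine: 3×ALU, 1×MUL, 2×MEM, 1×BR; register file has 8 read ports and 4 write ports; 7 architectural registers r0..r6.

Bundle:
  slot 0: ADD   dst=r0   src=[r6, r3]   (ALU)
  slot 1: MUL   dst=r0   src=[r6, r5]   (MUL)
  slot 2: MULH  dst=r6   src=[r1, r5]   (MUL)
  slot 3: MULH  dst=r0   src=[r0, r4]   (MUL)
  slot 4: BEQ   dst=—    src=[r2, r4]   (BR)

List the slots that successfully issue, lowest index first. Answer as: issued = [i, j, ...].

  0. ALU→r0 ⇒ go  {2A/1Mu/2Ld/1B | 6r 3w}
  1. MUL→r0 ⇒ no(WAW)  {2A/1Mu/2Ld/1B | 6r 3w}
  2. MUL→r6 ⇒ go  {2A/0Mu/2Ld/1B | 4r 2w}
  3. MUL→r0 ⇒ no(FU)  {2A/0Mu/2Ld/1B | 4r 2w}
  4. BR ⇒ go  {2A/0Mu/2Ld/0B | 2r 2w}

issued = [0, 2, 4]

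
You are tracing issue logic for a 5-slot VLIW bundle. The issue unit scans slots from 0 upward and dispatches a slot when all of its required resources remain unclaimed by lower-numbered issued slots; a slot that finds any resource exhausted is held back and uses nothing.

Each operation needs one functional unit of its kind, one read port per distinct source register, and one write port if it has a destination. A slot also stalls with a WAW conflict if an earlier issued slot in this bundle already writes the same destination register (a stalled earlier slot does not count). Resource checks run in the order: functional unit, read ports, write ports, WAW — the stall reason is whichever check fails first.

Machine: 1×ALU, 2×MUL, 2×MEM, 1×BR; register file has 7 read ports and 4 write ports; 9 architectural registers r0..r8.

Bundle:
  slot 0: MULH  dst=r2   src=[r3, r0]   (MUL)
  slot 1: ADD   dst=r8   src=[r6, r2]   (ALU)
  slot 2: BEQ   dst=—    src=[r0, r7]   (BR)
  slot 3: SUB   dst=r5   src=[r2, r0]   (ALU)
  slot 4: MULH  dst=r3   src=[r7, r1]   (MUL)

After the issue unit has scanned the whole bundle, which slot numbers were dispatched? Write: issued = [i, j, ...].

#0 MUL src=r3,r0 dispatched  <A:1 Mu:1 Ld:2 B:1 rd:5 wr:3>
#1 ALU src=r6,r2 dispatched  <A:0 Mu:1 Ld:2 B:1 rd:3 wr:2>
#2 BR src=r0,r7 dispatched  <A:0 Mu:1 Ld:2 B:0 rd:1 wr:2>
#3 ALU src=r2,r0 held:FU  <A:0 Mu:1 Ld:2 B:0 rd:1 wr:2>
#4 MUL src=r7,r1 held:RD_PORT  <A:0 Mu:1 Ld:2 B:0 rd:1 wr:2>

issued = [0, 1, 2]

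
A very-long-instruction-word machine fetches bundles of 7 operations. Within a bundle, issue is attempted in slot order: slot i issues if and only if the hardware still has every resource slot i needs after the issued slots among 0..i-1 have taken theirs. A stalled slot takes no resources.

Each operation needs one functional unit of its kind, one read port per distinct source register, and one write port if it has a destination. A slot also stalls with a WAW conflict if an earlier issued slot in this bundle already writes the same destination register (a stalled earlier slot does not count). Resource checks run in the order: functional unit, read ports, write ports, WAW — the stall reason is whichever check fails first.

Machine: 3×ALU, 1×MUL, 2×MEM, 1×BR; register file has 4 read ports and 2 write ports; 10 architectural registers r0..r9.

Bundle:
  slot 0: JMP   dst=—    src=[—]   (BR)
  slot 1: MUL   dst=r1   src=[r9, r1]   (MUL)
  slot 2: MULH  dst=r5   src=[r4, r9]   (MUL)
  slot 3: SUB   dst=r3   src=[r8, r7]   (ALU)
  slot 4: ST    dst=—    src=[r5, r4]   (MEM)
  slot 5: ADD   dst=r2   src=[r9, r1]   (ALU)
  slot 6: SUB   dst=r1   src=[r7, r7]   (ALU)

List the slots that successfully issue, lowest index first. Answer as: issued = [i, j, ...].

issued = [0, 1, 3]

  0. BR ⇒ go  {3A/1Mu/2Ld/0B | 4r 2w}
  1. MUL→r1 ⇒ go  {3A/0Mu/2Ld/0B | 2r 1w}
  2. MUL→r5 ⇒ no(FU)  {3A/0Mu/2Ld/0B | 2r 1w}
  3. ALU→r3 ⇒ go  {2A/0Mu/2Ld/0B | 0r 0w}
  4. MEM ⇒ no(RD_PORT)  {2A/0Mu/2Ld/0B | 0r 0w}
  5. ALU→r2 ⇒ no(RD_PORT)  {2A/0Mu/2Ld/0B | 0r 0w}
  6. ALU→r1 ⇒ no(RD_PORT)  {2A/0Mu/2Ld/0B | 0r 0w}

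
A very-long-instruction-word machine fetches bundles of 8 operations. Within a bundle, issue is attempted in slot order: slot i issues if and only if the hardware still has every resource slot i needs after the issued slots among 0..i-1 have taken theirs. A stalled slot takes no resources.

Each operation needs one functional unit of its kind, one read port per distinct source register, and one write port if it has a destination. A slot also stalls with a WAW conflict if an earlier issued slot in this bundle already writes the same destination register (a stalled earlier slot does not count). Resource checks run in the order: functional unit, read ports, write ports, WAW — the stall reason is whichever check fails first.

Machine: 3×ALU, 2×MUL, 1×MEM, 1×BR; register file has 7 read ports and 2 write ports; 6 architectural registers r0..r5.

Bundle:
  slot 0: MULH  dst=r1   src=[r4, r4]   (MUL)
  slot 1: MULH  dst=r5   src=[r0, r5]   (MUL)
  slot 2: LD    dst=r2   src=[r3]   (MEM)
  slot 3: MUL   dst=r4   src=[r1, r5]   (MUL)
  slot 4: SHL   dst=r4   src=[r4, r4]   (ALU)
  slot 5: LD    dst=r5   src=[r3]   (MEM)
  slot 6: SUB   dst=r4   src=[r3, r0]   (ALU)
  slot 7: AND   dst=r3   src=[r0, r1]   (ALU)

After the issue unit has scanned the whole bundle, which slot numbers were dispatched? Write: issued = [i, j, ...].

(0) want 1×MUL +1rd +1wr — yes → AL3|MU1|ME1|BR1|rd6|wr1
(1) want 1×MUL +2rd +1wr — yes → AL3|MU0|ME1|BR1|rd4|wr0
(2) want 1×MEM +1rd +1wr — WR_PORT → AL3|MU0|ME1|BR1|rd4|wr0
(3) want 1×MUL +2rd +1wr — FU → AL3|MU0|ME1|BR1|rd4|wr0
(4) want 1×ALU +1rd +1wr — WR_PORT → AL3|MU0|ME1|BR1|rd4|wr0
(5) want 1×MEM +1rd +1wr — WR_PORT → AL3|MU0|ME1|BR1|rd4|wr0
(6) want 1×ALU +2rd +1wr — WR_PORT → AL3|MU0|ME1|BR1|rd4|wr0
(7) want 1×ALU +2rd +1wr — WR_PORT → AL3|MU0|ME1|BR1|rd4|wr0

issued = [0, 1]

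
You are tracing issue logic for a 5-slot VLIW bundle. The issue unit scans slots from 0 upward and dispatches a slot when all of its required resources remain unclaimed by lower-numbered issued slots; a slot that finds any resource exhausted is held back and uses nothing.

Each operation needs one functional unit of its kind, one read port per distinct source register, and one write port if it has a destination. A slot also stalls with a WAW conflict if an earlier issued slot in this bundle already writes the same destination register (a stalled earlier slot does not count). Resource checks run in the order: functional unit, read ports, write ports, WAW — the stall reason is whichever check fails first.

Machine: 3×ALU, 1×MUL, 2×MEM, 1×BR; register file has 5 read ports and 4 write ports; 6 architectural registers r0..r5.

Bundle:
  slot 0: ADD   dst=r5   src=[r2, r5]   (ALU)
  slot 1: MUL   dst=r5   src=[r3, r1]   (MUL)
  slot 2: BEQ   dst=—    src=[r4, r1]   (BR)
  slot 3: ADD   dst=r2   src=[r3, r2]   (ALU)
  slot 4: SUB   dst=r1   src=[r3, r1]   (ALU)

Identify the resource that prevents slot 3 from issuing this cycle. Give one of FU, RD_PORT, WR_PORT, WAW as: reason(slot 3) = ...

reason(slot 3) = RD_PORT

[0] ALU needs rd=2 wr=1: ok; after: ALU=2 MUL=1 MEM=2 BR=1, R=3, W=3
[1] MUL needs rd=2 wr=1: WAW; after: ALU=2 MUL=1 MEM=2 BR=1, R=3, W=3
[2] BR needs rd=2 wr=0: ok; after: ALU=2 MUL=1 MEM=2 BR=0, R=1, W=3
[3] ALU needs rd=2 wr=1: RD_PORT; after: ALU=2 MUL=1 MEM=2 BR=0, R=1, W=3
[4] ALU needs rd=2 wr=1: RD_PORT; after: ALU=2 MUL=1 MEM=2 BR=0, R=1, W=3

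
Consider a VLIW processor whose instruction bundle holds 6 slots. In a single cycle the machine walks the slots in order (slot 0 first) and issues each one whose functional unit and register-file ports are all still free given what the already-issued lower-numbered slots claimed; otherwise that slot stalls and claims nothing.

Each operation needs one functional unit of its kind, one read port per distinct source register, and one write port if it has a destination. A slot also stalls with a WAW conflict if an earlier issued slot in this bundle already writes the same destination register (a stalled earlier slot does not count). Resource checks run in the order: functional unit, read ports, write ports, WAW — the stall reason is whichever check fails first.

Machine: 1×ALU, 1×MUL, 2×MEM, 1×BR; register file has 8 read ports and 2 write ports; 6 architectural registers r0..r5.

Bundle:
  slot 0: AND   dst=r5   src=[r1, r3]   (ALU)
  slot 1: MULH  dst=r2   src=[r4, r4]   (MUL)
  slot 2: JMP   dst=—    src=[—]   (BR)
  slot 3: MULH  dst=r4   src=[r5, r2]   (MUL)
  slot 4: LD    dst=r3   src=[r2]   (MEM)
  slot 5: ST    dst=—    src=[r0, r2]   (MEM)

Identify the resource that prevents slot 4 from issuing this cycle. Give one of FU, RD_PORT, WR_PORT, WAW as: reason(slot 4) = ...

slot 0 (ALU): ISSUE — free A0,Mu1,Ld2,B1 rp6 wp1
slot 1 (MUL): ISSUE — free A0,Mu0,Ld2,B1 rp5 wp0
slot 2 (BR): ISSUE — free A0,Mu0,Ld2,B0 rp5 wp0
slot 3 (MUL): stall FU — free A0,Mu0,Ld2,B0 rp5 wp0
slot 4 (MEM): stall WR_PORT — free A0,Mu0,Ld2,B0 rp5 wp0
slot 5 (MEM): ISSUE — free A0,Mu0,Ld1,B0 rp3 wp0

reason(slot 4) = WR_PORT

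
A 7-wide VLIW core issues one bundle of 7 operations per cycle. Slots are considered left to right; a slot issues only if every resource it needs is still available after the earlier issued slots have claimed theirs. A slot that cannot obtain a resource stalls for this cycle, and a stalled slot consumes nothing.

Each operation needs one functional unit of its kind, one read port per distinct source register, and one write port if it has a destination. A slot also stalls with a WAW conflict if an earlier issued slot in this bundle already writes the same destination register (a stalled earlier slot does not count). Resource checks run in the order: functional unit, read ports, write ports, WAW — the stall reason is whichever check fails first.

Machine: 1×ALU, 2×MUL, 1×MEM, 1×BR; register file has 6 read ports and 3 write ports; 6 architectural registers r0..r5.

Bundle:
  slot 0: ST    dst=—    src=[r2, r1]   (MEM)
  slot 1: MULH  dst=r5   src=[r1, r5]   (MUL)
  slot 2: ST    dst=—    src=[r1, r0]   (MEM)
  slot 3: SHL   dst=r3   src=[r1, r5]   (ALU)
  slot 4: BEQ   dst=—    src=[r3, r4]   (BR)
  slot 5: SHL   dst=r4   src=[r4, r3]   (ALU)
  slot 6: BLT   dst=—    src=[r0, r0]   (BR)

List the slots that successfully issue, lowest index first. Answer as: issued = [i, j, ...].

[0] MEM needs rd=2 wr=0: ok; after: ALU=1 MUL=2 MEM=0 BR=1, R=4, W=3
[1] MUL needs rd=2 wr=1: ok; after: ALU=1 MUL=1 MEM=0 BR=1, R=2, W=2
[2] MEM needs rd=2 wr=0: FU; after: ALU=1 MUL=1 MEM=0 BR=1, R=2, W=2
[3] ALU needs rd=2 wr=1: ok; after: ALU=0 MUL=1 MEM=0 BR=1, R=0, W=1
[4] BR needs rd=2 wr=0: RD_PORT; after: ALU=0 MUL=1 MEM=0 BR=1, R=0, W=1
[5] ALU needs rd=2 wr=1: FU; after: ALU=0 MUL=1 MEM=0 BR=1, R=0, W=1
[6] BR needs rd=1 wr=0: RD_PORT; after: ALU=0 MUL=1 MEM=0 BR=1, R=0, W=1

issued = [0, 1, 3]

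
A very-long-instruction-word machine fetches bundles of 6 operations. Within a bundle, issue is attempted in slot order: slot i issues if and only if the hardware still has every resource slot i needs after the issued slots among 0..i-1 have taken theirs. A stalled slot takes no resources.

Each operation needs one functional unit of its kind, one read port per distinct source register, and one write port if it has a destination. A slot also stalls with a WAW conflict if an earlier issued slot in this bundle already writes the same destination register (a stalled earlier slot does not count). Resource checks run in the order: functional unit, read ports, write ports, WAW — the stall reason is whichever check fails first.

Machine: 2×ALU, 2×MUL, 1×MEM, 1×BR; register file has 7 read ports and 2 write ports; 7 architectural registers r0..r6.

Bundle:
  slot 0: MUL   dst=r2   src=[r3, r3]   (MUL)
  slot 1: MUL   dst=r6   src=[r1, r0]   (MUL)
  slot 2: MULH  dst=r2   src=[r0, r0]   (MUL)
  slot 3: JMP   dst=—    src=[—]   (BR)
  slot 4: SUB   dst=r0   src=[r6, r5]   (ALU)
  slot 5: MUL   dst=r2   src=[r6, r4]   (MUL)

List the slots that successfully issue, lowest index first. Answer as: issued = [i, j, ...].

(0) want 1×MUL +1rd +1wr — yes → AL2|MU1|ME1|BR1|rd6|wr1
(1) want 1×MUL +2rd +1wr — yes → AL2|MU0|ME1|BR1|rd4|wr0
(2) want 1×MUL +1rd +1wr — FU → AL2|MU0|ME1|BR1|rd4|wr0
(3) want 1×BR +0rd +0wr — yes → AL2|MU0|ME1|BR0|rd4|wr0
(4) want 1×ALU +2rd +1wr — WR_PORT → AL2|MU0|ME1|BR0|rd4|wr0
(5) want 1×MUL +2rd +1wr — FU → AL2|MU0|ME1|BR0|rd4|wr0

issued = [0, 1, 3]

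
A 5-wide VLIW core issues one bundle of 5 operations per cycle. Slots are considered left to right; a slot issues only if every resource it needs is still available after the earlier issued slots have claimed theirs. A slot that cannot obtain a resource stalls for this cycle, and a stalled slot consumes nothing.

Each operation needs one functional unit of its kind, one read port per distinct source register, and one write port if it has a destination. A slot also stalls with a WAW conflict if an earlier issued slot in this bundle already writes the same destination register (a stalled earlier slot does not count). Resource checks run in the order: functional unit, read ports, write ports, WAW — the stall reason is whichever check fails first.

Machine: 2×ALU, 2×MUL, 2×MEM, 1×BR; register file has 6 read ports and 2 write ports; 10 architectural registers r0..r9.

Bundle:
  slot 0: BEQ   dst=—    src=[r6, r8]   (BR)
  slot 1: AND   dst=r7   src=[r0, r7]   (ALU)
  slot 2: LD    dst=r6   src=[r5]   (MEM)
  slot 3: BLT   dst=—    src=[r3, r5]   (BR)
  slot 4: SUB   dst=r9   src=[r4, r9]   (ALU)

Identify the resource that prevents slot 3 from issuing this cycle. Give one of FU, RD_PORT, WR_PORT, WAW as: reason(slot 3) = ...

reason(slot 3) = FU

[0] BR needs rd=2 wr=0: ok; after: ALU=2 MUL=2 MEM=2 BR=0, R=4, W=2
[1] ALU needs rd=2 wr=1: ok; after: ALU=1 MUL=2 MEM=2 BR=0, R=2, W=1
[2] MEM needs rd=1 wr=1: ok; after: ALU=1 MUL=2 MEM=1 BR=0, R=1, W=0
[3] BR needs rd=2 wr=0: FU; after: ALU=1 MUL=2 MEM=1 BR=0, R=1, W=0
[4] ALU needs rd=2 wr=1: RD_PORT; after: ALU=1 MUL=2 MEM=1 BR=0, R=1, W=0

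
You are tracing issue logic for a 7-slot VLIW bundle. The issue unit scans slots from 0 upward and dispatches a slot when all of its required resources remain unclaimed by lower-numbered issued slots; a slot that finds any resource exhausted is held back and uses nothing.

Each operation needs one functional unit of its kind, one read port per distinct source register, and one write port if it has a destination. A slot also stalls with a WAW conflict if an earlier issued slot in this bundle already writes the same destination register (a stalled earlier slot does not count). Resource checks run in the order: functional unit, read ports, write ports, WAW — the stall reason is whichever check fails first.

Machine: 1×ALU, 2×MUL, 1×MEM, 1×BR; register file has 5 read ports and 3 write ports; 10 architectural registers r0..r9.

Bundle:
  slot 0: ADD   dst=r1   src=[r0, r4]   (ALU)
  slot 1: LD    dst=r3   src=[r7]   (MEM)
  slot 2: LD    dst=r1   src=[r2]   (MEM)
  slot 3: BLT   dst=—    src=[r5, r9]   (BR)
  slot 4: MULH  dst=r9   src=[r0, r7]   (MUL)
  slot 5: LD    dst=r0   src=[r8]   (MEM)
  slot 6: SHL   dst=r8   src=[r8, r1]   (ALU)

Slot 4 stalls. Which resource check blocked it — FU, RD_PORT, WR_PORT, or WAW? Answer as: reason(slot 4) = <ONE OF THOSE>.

(0) want 1×ALU +2rd +1wr — yes → AL0|MU2|ME1|BR1|rd3|wr2
(1) want 1×MEM +1rd +1wr — yes → AL0|MU2|ME0|BR1|rd2|wr1
(2) want 1×MEM +1rd +1wr — FU → AL0|MU2|ME0|BR1|rd2|wr1
(3) want 1×BR +2rd +0wr — yes → AL0|MU2|ME0|BR0|rd0|wr1
(4) want 1×MUL +2rd +1wr — RD_PORT → AL0|MU2|ME0|BR0|rd0|wr1
(5) want 1×MEM +1rd +1wr — FU → AL0|MU2|ME0|BR0|rd0|wr1
(6) want 1×ALU +2rd +1wr — FU → AL0|MU2|ME0|BR0|rd0|wr1

reason(slot 4) = RD_PORT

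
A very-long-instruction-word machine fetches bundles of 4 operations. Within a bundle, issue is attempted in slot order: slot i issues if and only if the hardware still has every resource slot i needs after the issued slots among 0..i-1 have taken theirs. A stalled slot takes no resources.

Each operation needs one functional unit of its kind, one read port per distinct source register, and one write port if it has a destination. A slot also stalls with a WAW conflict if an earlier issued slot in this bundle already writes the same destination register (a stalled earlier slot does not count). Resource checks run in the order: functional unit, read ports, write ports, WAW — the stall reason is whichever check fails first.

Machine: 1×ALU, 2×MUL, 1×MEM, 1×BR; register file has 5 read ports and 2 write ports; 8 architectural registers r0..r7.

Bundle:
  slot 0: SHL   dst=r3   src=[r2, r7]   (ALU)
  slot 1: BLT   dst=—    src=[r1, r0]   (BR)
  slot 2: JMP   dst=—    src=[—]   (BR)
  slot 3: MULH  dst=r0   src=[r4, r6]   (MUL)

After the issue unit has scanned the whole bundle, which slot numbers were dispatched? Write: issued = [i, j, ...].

  0. ALU→r3 ⇒ go  {0A/2Mu/1Ld/1B | 3r 1w}
  1. BR ⇒ go  {0A/2Mu/1Ld/0B | 1r 1w}
  2. BR ⇒ no(FU)  {0A/2Mu/1Ld/0B | 1r 1w}
  3. MUL→r0 ⇒ no(RD_PORT)  {0A/2Mu/1Ld/0B | 1r 1w}

issued = [0, 1]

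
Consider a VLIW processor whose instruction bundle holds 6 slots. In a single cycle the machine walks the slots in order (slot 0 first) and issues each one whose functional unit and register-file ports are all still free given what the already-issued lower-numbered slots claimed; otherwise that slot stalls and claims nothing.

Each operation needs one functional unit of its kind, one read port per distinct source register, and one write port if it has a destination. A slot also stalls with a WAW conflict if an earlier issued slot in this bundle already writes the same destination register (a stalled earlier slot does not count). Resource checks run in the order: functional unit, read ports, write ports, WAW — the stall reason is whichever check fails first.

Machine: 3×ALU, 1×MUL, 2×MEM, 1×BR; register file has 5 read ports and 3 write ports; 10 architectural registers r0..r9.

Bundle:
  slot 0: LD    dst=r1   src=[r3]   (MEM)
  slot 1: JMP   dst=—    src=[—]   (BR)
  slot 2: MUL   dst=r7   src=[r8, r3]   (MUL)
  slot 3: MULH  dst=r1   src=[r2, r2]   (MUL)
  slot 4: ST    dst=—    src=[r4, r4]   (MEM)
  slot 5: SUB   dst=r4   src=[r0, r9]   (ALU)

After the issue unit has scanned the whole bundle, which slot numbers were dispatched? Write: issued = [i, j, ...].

issued = [0, 1, 2, 4]

slot 0 (MEM): ISSUE — free A3,Mu1,Ld1,B1 rp4 wp2
slot 1 (BR): ISSUE — free A3,Mu1,Ld1,B0 rp4 wp2
slot 2 (MUL): ISSUE — free A3,Mu0,Ld1,B0 rp2 wp1
slot 3 (MUL): stall FU — free A3,Mu0,Ld1,B0 rp2 wp1
slot 4 (MEM): ISSUE — free A3,Mu0,Ld0,B0 rp1 wp1
slot 5 (ALU): stall RD_PORT — free A3,Mu0,Ld0,B0 rp1 wp1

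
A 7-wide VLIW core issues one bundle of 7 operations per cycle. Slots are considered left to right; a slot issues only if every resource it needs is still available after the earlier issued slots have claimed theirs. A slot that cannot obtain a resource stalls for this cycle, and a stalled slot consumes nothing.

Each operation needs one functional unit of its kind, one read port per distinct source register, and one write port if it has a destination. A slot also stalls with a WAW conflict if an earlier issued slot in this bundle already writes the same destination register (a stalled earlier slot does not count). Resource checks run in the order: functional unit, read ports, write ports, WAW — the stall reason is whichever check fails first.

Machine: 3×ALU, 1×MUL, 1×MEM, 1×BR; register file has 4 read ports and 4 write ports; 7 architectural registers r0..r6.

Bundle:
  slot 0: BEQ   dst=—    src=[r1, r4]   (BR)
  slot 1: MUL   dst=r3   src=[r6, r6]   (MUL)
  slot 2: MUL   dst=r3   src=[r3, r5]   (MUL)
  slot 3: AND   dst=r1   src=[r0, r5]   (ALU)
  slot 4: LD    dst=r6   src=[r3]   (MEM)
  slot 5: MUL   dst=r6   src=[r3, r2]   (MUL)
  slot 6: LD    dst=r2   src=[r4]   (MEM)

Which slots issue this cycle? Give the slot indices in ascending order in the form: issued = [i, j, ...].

issued = [0, 1, 4]

slot 0 (BR): ISSUE — free A3,Mu1,Ld1,B0 rp2 wp4
slot 1 (MUL): ISSUE — free A3,Mu0,Ld1,B0 rp1 wp3
slot 2 (MUL): stall FU — free A3,Mu0,Ld1,B0 rp1 wp3
slot 3 (ALU): stall RD_PORT — free A3,Mu0,Ld1,B0 rp1 wp3
slot 4 (MEM): ISSUE — free A3,Mu0,Ld0,B0 rp0 wp2
slot 5 (MUL): stall FU — free A3,Mu0,Ld0,B0 rp0 wp2
slot 6 (MEM): stall FU — free A3,Mu0,Ld0,B0 rp0 wp2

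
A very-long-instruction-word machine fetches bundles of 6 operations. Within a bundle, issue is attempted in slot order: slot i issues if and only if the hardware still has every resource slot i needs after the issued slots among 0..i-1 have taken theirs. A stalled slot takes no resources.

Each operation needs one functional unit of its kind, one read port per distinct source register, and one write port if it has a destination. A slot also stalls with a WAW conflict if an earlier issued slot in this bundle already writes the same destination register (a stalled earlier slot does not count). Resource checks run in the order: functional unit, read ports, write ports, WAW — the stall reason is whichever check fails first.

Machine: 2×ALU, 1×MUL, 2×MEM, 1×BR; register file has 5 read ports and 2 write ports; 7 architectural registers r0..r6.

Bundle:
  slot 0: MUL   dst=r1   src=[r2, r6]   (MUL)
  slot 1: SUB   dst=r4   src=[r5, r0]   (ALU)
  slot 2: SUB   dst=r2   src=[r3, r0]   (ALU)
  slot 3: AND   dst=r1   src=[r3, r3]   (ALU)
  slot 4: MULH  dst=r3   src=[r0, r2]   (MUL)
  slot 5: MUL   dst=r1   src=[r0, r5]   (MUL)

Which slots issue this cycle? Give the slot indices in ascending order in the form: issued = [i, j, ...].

[0] MUL needs rd=2 wr=1: ok; after: ALU=2 MUL=0 MEM=2 BR=1, R=3, W=1
[1] ALU needs rd=2 wr=1: ok; after: ALU=1 MUL=0 MEM=2 BR=1, R=1, W=0
[2] ALU needs rd=2 wr=1: RD_PORT; after: ALU=1 MUL=0 MEM=2 BR=1, R=1, W=0
[3] ALU needs rd=1 wr=1: WR_PORT; after: ALU=1 MUL=0 MEM=2 BR=1, R=1, W=0
[4] MUL needs rd=2 wr=1: FU; after: ALU=1 MUL=0 MEM=2 BR=1, R=1, W=0
[5] MUL needs rd=2 wr=1: FU; after: ALU=1 MUL=0 MEM=2 BR=1, R=1, W=0

issued = [0, 1]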